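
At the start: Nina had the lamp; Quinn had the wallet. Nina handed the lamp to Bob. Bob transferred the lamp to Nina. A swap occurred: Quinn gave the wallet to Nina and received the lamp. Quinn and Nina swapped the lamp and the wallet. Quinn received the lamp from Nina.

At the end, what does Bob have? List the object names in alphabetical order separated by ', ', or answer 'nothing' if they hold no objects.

Tracking all object holders:
Start: lamp:Nina, wallet:Quinn
Event 1 (give lamp: Nina -> Bob). State: lamp:Bob, wallet:Quinn
Event 2 (give lamp: Bob -> Nina). State: lamp:Nina, wallet:Quinn
Event 3 (swap wallet<->lamp: now wallet:Nina, lamp:Quinn). State: lamp:Quinn, wallet:Nina
Event 4 (swap lamp<->wallet: now lamp:Nina, wallet:Quinn). State: lamp:Nina, wallet:Quinn
Event 5 (give lamp: Nina -> Quinn). State: lamp:Quinn, wallet:Quinn

Final state: lamp:Quinn, wallet:Quinn
Bob holds: (nothing).

Answer: nothing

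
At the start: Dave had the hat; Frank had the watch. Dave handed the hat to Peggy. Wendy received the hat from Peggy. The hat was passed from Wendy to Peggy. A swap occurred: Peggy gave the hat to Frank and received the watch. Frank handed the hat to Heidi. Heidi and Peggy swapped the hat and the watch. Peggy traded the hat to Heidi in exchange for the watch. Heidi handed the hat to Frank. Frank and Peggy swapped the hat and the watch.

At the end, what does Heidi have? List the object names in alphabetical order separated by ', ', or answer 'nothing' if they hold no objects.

Answer: nothing

Derivation:
Tracking all object holders:
Start: hat:Dave, watch:Frank
Event 1 (give hat: Dave -> Peggy). State: hat:Peggy, watch:Frank
Event 2 (give hat: Peggy -> Wendy). State: hat:Wendy, watch:Frank
Event 3 (give hat: Wendy -> Peggy). State: hat:Peggy, watch:Frank
Event 4 (swap hat<->watch: now hat:Frank, watch:Peggy). State: hat:Frank, watch:Peggy
Event 5 (give hat: Frank -> Heidi). State: hat:Heidi, watch:Peggy
Event 6 (swap hat<->watch: now hat:Peggy, watch:Heidi). State: hat:Peggy, watch:Heidi
Event 7 (swap hat<->watch: now hat:Heidi, watch:Peggy). State: hat:Heidi, watch:Peggy
Event 8 (give hat: Heidi -> Frank). State: hat:Frank, watch:Peggy
Event 9 (swap hat<->watch: now hat:Peggy, watch:Frank). State: hat:Peggy, watch:Frank

Final state: hat:Peggy, watch:Frank
Heidi holds: (nothing).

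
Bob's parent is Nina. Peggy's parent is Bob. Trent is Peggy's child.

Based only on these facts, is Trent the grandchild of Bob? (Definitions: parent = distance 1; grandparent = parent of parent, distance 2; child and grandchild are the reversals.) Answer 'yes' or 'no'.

Answer: yes

Derivation:
Reconstructing the parent chain from the given facts:
  Nina -> Bob -> Peggy -> Trent
(each arrow means 'parent of the next')
Positions in the chain (0 = top):
  position of Nina: 0
  position of Bob: 1
  position of Peggy: 2
  position of Trent: 3

Trent is at position 3, Bob is at position 1; signed distance (j - i) = -2.
'grandchild' requires j - i = -2. Actual distance is -2, so the relation HOLDS.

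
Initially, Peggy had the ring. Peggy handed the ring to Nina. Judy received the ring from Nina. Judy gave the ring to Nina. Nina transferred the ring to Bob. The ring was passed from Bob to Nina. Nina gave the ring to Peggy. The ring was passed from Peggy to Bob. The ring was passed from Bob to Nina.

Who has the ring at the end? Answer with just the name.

Answer: Nina

Derivation:
Tracking the ring through each event:
Start: Peggy has the ring.
After event 1: Nina has the ring.
After event 2: Judy has the ring.
After event 3: Nina has the ring.
After event 4: Bob has the ring.
After event 5: Nina has the ring.
After event 6: Peggy has the ring.
After event 7: Bob has the ring.
After event 8: Nina has the ring.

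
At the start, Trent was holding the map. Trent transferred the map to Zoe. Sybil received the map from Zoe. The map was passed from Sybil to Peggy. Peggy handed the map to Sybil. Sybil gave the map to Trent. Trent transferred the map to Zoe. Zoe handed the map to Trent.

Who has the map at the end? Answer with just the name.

Answer: Trent

Derivation:
Tracking the map through each event:
Start: Trent has the map.
After event 1: Zoe has the map.
After event 2: Sybil has the map.
After event 3: Peggy has the map.
After event 4: Sybil has the map.
After event 5: Trent has the map.
After event 6: Zoe has the map.
After event 7: Trent has the map.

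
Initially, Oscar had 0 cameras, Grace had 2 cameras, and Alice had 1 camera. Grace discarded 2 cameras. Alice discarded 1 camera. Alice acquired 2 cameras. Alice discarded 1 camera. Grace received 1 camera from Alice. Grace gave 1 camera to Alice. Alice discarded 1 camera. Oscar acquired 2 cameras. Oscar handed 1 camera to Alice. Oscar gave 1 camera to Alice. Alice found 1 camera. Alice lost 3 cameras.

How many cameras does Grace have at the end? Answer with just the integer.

Tracking counts step by step:
Start: Oscar=0, Grace=2, Alice=1
Event 1 (Grace -2): Grace: 2 -> 0. State: Oscar=0, Grace=0, Alice=1
Event 2 (Alice -1): Alice: 1 -> 0. State: Oscar=0, Grace=0, Alice=0
Event 3 (Alice +2): Alice: 0 -> 2. State: Oscar=0, Grace=0, Alice=2
Event 4 (Alice -1): Alice: 2 -> 1. State: Oscar=0, Grace=0, Alice=1
Event 5 (Alice -> Grace, 1): Alice: 1 -> 0, Grace: 0 -> 1. State: Oscar=0, Grace=1, Alice=0
Event 6 (Grace -> Alice, 1): Grace: 1 -> 0, Alice: 0 -> 1. State: Oscar=0, Grace=0, Alice=1
Event 7 (Alice -1): Alice: 1 -> 0. State: Oscar=0, Grace=0, Alice=0
Event 8 (Oscar +2): Oscar: 0 -> 2. State: Oscar=2, Grace=0, Alice=0
Event 9 (Oscar -> Alice, 1): Oscar: 2 -> 1, Alice: 0 -> 1. State: Oscar=1, Grace=0, Alice=1
Event 10 (Oscar -> Alice, 1): Oscar: 1 -> 0, Alice: 1 -> 2. State: Oscar=0, Grace=0, Alice=2
Event 11 (Alice +1): Alice: 2 -> 3. State: Oscar=0, Grace=0, Alice=3
Event 12 (Alice -3): Alice: 3 -> 0. State: Oscar=0, Grace=0, Alice=0

Grace's final count: 0

Answer: 0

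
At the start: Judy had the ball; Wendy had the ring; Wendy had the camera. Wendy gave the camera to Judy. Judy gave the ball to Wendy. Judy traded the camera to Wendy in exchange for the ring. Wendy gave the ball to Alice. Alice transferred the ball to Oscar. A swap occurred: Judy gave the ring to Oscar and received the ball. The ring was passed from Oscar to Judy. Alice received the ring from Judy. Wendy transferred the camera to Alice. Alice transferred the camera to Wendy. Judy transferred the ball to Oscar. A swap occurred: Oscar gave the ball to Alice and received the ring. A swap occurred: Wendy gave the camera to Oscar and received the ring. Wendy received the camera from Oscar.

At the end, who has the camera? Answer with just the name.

Answer: Wendy

Derivation:
Tracking all object holders:
Start: ball:Judy, ring:Wendy, camera:Wendy
Event 1 (give camera: Wendy -> Judy). State: ball:Judy, ring:Wendy, camera:Judy
Event 2 (give ball: Judy -> Wendy). State: ball:Wendy, ring:Wendy, camera:Judy
Event 3 (swap camera<->ring: now camera:Wendy, ring:Judy). State: ball:Wendy, ring:Judy, camera:Wendy
Event 4 (give ball: Wendy -> Alice). State: ball:Alice, ring:Judy, camera:Wendy
Event 5 (give ball: Alice -> Oscar). State: ball:Oscar, ring:Judy, camera:Wendy
Event 6 (swap ring<->ball: now ring:Oscar, ball:Judy). State: ball:Judy, ring:Oscar, camera:Wendy
Event 7 (give ring: Oscar -> Judy). State: ball:Judy, ring:Judy, camera:Wendy
Event 8 (give ring: Judy -> Alice). State: ball:Judy, ring:Alice, camera:Wendy
Event 9 (give camera: Wendy -> Alice). State: ball:Judy, ring:Alice, camera:Alice
Event 10 (give camera: Alice -> Wendy). State: ball:Judy, ring:Alice, camera:Wendy
Event 11 (give ball: Judy -> Oscar). State: ball:Oscar, ring:Alice, camera:Wendy
Event 12 (swap ball<->ring: now ball:Alice, ring:Oscar). State: ball:Alice, ring:Oscar, camera:Wendy
Event 13 (swap camera<->ring: now camera:Oscar, ring:Wendy). State: ball:Alice, ring:Wendy, camera:Oscar
Event 14 (give camera: Oscar -> Wendy). State: ball:Alice, ring:Wendy, camera:Wendy

Final state: ball:Alice, ring:Wendy, camera:Wendy
The camera is held by Wendy.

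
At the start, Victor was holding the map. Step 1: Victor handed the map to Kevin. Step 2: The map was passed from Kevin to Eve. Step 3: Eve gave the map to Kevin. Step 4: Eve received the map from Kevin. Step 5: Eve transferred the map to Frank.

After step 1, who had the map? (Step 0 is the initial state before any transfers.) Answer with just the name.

Tracking the map holder through step 1:
After step 0 (start): Victor
After step 1: Kevin

At step 1, the holder is Kevin.

Answer: Kevin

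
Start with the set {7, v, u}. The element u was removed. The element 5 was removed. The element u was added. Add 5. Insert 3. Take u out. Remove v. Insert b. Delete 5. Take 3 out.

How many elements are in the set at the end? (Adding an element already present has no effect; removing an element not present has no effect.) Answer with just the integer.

Answer: 2

Derivation:
Tracking the set through each operation:
Start: {7, u, v}
Event 1 (remove u): removed. Set: {7, v}
Event 2 (remove 5): not present, no change. Set: {7, v}
Event 3 (add u): added. Set: {7, u, v}
Event 4 (add 5): added. Set: {5, 7, u, v}
Event 5 (add 3): added. Set: {3, 5, 7, u, v}
Event 6 (remove u): removed. Set: {3, 5, 7, v}
Event 7 (remove v): removed. Set: {3, 5, 7}
Event 8 (add b): added. Set: {3, 5, 7, b}
Event 9 (remove 5): removed. Set: {3, 7, b}
Event 10 (remove 3): removed. Set: {7, b}

Final set: {7, b} (size 2)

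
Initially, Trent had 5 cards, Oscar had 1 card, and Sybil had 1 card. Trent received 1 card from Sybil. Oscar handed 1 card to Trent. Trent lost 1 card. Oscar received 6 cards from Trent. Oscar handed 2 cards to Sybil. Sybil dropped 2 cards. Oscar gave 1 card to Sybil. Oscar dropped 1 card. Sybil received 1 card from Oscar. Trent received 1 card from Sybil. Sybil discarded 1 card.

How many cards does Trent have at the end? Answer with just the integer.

Tracking counts step by step:
Start: Trent=5, Oscar=1, Sybil=1
Event 1 (Sybil -> Trent, 1): Sybil: 1 -> 0, Trent: 5 -> 6. State: Trent=6, Oscar=1, Sybil=0
Event 2 (Oscar -> Trent, 1): Oscar: 1 -> 0, Trent: 6 -> 7. State: Trent=7, Oscar=0, Sybil=0
Event 3 (Trent -1): Trent: 7 -> 6. State: Trent=6, Oscar=0, Sybil=0
Event 4 (Trent -> Oscar, 6): Trent: 6 -> 0, Oscar: 0 -> 6. State: Trent=0, Oscar=6, Sybil=0
Event 5 (Oscar -> Sybil, 2): Oscar: 6 -> 4, Sybil: 0 -> 2. State: Trent=0, Oscar=4, Sybil=2
Event 6 (Sybil -2): Sybil: 2 -> 0. State: Trent=0, Oscar=4, Sybil=0
Event 7 (Oscar -> Sybil, 1): Oscar: 4 -> 3, Sybil: 0 -> 1. State: Trent=0, Oscar=3, Sybil=1
Event 8 (Oscar -1): Oscar: 3 -> 2. State: Trent=0, Oscar=2, Sybil=1
Event 9 (Oscar -> Sybil, 1): Oscar: 2 -> 1, Sybil: 1 -> 2. State: Trent=0, Oscar=1, Sybil=2
Event 10 (Sybil -> Trent, 1): Sybil: 2 -> 1, Trent: 0 -> 1. State: Trent=1, Oscar=1, Sybil=1
Event 11 (Sybil -1): Sybil: 1 -> 0. State: Trent=1, Oscar=1, Sybil=0

Trent's final count: 1

Answer: 1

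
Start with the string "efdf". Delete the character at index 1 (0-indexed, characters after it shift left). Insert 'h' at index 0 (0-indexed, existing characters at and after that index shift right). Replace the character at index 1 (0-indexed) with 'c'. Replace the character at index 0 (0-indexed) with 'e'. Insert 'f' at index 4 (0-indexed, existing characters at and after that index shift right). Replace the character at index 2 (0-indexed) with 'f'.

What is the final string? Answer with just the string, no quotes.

Applying each edit step by step:
Start: "efdf"
Op 1 (delete idx 1 = 'f'): "efdf" -> "edf"
Op 2 (insert 'h' at idx 0): "edf" -> "hedf"
Op 3 (replace idx 1: 'e' -> 'c'): "hedf" -> "hcdf"
Op 4 (replace idx 0: 'h' -> 'e'): "hcdf" -> "ecdf"
Op 5 (insert 'f' at idx 4): "ecdf" -> "ecdff"
Op 6 (replace idx 2: 'd' -> 'f'): "ecdff" -> "ecfff"

Answer: ecfff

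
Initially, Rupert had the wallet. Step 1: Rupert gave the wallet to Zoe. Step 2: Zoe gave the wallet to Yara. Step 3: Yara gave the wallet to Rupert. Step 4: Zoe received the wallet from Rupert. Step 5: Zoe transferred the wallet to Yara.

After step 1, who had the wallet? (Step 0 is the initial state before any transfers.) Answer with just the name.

Answer: Zoe

Derivation:
Tracking the wallet holder through step 1:
After step 0 (start): Rupert
After step 1: Zoe

At step 1, the holder is Zoe.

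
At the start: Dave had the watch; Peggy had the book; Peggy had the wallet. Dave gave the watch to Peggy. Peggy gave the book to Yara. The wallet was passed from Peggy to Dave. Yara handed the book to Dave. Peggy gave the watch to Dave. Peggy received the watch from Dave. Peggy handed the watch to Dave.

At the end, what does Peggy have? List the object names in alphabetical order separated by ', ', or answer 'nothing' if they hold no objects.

Answer: nothing

Derivation:
Tracking all object holders:
Start: watch:Dave, book:Peggy, wallet:Peggy
Event 1 (give watch: Dave -> Peggy). State: watch:Peggy, book:Peggy, wallet:Peggy
Event 2 (give book: Peggy -> Yara). State: watch:Peggy, book:Yara, wallet:Peggy
Event 3 (give wallet: Peggy -> Dave). State: watch:Peggy, book:Yara, wallet:Dave
Event 4 (give book: Yara -> Dave). State: watch:Peggy, book:Dave, wallet:Dave
Event 5 (give watch: Peggy -> Dave). State: watch:Dave, book:Dave, wallet:Dave
Event 6 (give watch: Dave -> Peggy). State: watch:Peggy, book:Dave, wallet:Dave
Event 7 (give watch: Peggy -> Dave). State: watch:Dave, book:Dave, wallet:Dave

Final state: watch:Dave, book:Dave, wallet:Dave
Peggy holds: (nothing).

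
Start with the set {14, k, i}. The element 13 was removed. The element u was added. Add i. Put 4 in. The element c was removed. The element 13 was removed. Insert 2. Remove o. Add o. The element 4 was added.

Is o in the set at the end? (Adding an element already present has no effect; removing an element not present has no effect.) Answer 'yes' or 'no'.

Answer: yes

Derivation:
Tracking the set through each operation:
Start: {14, i, k}
Event 1 (remove 13): not present, no change. Set: {14, i, k}
Event 2 (add u): added. Set: {14, i, k, u}
Event 3 (add i): already present, no change. Set: {14, i, k, u}
Event 4 (add 4): added. Set: {14, 4, i, k, u}
Event 5 (remove c): not present, no change. Set: {14, 4, i, k, u}
Event 6 (remove 13): not present, no change. Set: {14, 4, i, k, u}
Event 7 (add 2): added. Set: {14, 2, 4, i, k, u}
Event 8 (remove o): not present, no change. Set: {14, 2, 4, i, k, u}
Event 9 (add o): added. Set: {14, 2, 4, i, k, o, u}
Event 10 (add 4): already present, no change. Set: {14, 2, 4, i, k, o, u}

Final set: {14, 2, 4, i, k, o, u} (size 7)
o is in the final set.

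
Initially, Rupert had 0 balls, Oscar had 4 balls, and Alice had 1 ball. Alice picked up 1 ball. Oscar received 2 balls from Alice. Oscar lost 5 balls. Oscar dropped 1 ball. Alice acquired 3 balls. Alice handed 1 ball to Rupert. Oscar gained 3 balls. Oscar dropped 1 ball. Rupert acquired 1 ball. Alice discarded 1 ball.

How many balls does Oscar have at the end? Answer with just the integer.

Answer: 2

Derivation:
Tracking counts step by step:
Start: Rupert=0, Oscar=4, Alice=1
Event 1 (Alice +1): Alice: 1 -> 2. State: Rupert=0, Oscar=4, Alice=2
Event 2 (Alice -> Oscar, 2): Alice: 2 -> 0, Oscar: 4 -> 6. State: Rupert=0, Oscar=6, Alice=0
Event 3 (Oscar -5): Oscar: 6 -> 1. State: Rupert=0, Oscar=1, Alice=0
Event 4 (Oscar -1): Oscar: 1 -> 0. State: Rupert=0, Oscar=0, Alice=0
Event 5 (Alice +3): Alice: 0 -> 3. State: Rupert=0, Oscar=0, Alice=3
Event 6 (Alice -> Rupert, 1): Alice: 3 -> 2, Rupert: 0 -> 1. State: Rupert=1, Oscar=0, Alice=2
Event 7 (Oscar +3): Oscar: 0 -> 3. State: Rupert=1, Oscar=3, Alice=2
Event 8 (Oscar -1): Oscar: 3 -> 2. State: Rupert=1, Oscar=2, Alice=2
Event 9 (Rupert +1): Rupert: 1 -> 2. State: Rupert=2, Oscar=2, Alice=2
Event 10 (Alice -1): Alice: 2 -> 1. State: Rupert=2, Oscar=2, Alice=1

Oscar's final count: 2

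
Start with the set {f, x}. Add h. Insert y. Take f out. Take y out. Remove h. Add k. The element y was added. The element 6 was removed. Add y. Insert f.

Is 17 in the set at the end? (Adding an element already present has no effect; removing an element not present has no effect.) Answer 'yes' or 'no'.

Answer: no

Derivation:
Tracking the set through each operation:
Start: {f, x}
Event 1 (add h): added. Set: {f, h, x}
Event 2 (add y): added. Set: {f, h, x, y}
Event 3 (remove f): removed. Set: {h, x, y}
Event 4 (remove y): removed. Set: {h, x}
Event 5 (remove h): removed. Set: {x}
Event 6 (add k): added. Set: {k, x}
Event 7 (add y): added. Set: {k, x, y}
Event 8 (remove 6): not present, no change. Set: {k, x, y}
Event 9 (add y): already present, no change. Set: {k, x, y}
Event 10 (add f): added. Set: {f, k, x, y}

Final set: {f, k, x, y} (size 4)
17 is NOT in the final set.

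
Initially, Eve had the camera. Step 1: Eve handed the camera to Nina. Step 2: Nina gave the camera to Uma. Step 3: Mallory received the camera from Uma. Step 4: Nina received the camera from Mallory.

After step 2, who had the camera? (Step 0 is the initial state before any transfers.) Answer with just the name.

Tracking the camera holder through step 2:
After step 0 (start): Eve
After step 1: Nina
After step 2: Uma

At step 2, the holder is Uma.

Answer: Uma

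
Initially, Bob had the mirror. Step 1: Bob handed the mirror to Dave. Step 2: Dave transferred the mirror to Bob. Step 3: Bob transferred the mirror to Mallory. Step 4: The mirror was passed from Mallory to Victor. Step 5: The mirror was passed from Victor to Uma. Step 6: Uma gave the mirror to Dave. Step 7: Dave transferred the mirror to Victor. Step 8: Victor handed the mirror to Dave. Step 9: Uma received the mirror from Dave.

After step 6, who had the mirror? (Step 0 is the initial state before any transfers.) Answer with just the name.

Tracking the mirror holder through step 6:
After step 0 (start): Bob
After step 1: Dave
After step 2: Bob
After step 3: Mallory
After step 4: Victor
After step 5: Uma
After step 6: Dave

At step 6, the holder is Dave.

Answer: Dave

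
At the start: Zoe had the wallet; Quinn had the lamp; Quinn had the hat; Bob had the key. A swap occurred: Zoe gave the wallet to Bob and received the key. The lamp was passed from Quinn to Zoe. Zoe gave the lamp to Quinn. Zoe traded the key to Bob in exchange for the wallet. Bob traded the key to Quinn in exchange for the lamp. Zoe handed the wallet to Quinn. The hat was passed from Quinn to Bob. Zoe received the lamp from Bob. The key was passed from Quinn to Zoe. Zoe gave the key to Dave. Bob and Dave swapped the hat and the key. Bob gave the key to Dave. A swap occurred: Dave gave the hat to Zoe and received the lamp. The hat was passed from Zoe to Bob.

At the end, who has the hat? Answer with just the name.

Answer: Bob

Derivation:
Tracking all object holders:
Start: wallet:Zoe, lamp:Quinn, hat:Quinn, key:Bob
Event 1 (swap wallet<->key: now wallet:Bob, key:Zoe). State: wallet:Bob, lamp:Quinn, hat:Quinn, key:Zoe
Event 2 (give lamp: Quinn -> Zoe). State: wallet:Bob, lamp:Zoe, hat:Quinn, key:Zoe
Event 3 (give lamp: Zoe -> Quinn). State: wallet:Bob, lamp:Quinn, hat:Quinn, key:Zoe
Event 4 (swap key<->wallet: now key:Bob, wallet:Zoe). State: wallet:Zoe, lamp:Quinn, hat:Quinn, key:Bob
Event 5 (swap key<->lamp: now key:Quinn, lamp:Bob). State: wallet:Zoe, lamp:Bob, hat:Quinn, key:Quinn
Event 6 (give wallet: Zoe -> Quinn). State: wallet:Quinn, lamp:Bob, hat:Quinn, key:Quinn
Event 7 (give hat: Quinn -> Bob). State: wallet:Quinn, lamp:Bob, hat:Bob, key:Quinn
Event 8 (give lamp: Bob -> Zoe). State: wallet:Quinn, lamp:Zoe, hat:Bob, key:Quinn
Event 9 (give key: Quinn -> Zoe). State: wallet:Quinn, lamp:Zoe, hat:Bob, key:Zoe
Event 10 (give key: Zoe -> Dave). State: wallet:Quinn, lamp:Zoe, hat:Bob, key:Dave
Event 11 (swap hat<->key: now hat:Dave, key:Bob). State: wallet:Quinn, lamp:Zoe, hat:Dave, key:Bob
Event 12 (give key: Bob -> Dave). State: wallet:Quinn, lamp:Zoe, hat:Dave, key:Dave
Event 13 (swap hat<->lamp: now hat:Zoe, lamp:Dave). State: wallet:Quinn, lamp:Dave, hat:Zoe, key:Dave
Event 14 (give hat: Zoe -> Bob). State: wallet:Quinn, lamp:Dave, hat:Bob, key:Dave

Final state: wallet:Quinn, lamp:Dave, hat:Bob, key:Dave
The hat is held by Bob.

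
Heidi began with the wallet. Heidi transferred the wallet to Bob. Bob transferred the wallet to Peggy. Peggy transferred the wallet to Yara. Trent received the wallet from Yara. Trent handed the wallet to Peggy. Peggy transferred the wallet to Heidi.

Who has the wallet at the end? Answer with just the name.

Tracking the wallet through each event:
Start: Heidi has the wallet.
After event 1: Bob has the wallet.
After event 2: Peggy has the wallet.
After event 3: Yara has the wallet.
After event 4: Trent has the wallet.
After event 5: Peggy has the wallet.
After event 6: Heidi has the wallet.

Answer: Heidi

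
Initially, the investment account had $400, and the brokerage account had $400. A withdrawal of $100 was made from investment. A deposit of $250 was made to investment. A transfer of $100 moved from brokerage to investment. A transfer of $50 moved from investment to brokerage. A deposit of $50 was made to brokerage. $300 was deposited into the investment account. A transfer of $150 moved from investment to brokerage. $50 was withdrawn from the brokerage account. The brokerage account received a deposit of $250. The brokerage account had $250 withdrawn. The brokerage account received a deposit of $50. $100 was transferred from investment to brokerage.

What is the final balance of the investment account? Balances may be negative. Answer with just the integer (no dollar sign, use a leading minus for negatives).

Tracking account balances step by step:
Start: investment=400, brokerage=400
Event 1 (withdraw 100 from investment): investment: 400 - 100 = 300. Balances: investment=300, brokerage=400
Event 2 (deposit 250 to investment): investment: 300 + 250 = 550. Balances: investment=550, brokerage=400
Event 3 (transfer 100 brokerage -> investment): brokerage: 400 - 100 = 300, investment: 550 + 100 = 650. Balances: investment=650, brokerage=300
Event 4 (transfer 50 investment -> brokerage): investment: 650 - 50 = 600, brokerage: 300 + 50 = 350. Balances: investment=600, brokerage=350
Event 5 (deposit 50 to brokerage): brokerage: 350 + 50 = 400. Balances: investment=600, brokerage=400
Event 6 (deposit 300 to investment): investment: 600 + 300 = 900. Balances: investment=900, brokerage=400
Event 7 (transfer 150 investment -> brokerage): investment: 900 - 150 = 750, brokerage: 400 + 150 = 550. Balances: investment=750, brokerage=550
Event 8 (withdraw 50 from brokerage): brokerage: 550 - 50 = 500. Balances: investment=750, brokerage=500
Event 9 (deposit 250 to brokerage): brokerage: 500 + 250 = 750. Balances: investment=750, brokerage=750
Event 10 (withdraw 250 from brokerage): brokerage: 750 - 250 = 500. Balances: investment=750, brokerage=500
Event 11 (deposit 50 to brokerage): brokerage: 500 + 50 = 550. Balances: investment=750, brokerage=550
Event 12 (transfer 100 investment -> brokerage): investment: 750 - 100 = 650, brokerage: 550 + 100 = 650. Balances: investment=650, brokerage=650

Final balance of investment: 650

Answer: 650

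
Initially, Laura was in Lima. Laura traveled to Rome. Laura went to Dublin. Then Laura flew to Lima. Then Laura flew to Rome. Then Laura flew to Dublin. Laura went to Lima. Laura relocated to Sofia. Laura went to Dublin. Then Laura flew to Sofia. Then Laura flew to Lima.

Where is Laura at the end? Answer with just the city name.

Tracking Laura's location:
Start: Laura is in Lima.
After move 1: Lima -> Rome. Laura is in Rome.
After move 2: Rome -> Dublin. Laura is in Dublin.
After move 3: Dublin -> Lima. Laura is in Lima.
After move 4: Lima -> Rome. Laura is in Rome.
After move 5: Rome -> Dublin. Laura is in Dublin.
After move 6: Dublin -> Lima. Laura is in Lima.
After move 7: Lima -> Sofia. Laura is in Sofia.
After move 8: Sofia -> Dublin. Laura is in Dublin.
After move 9: Dublin -> Sofia. Laura is in Sofia.
After move 10: Sofia -> Lima. Laura is in Lima.

Answer: Lima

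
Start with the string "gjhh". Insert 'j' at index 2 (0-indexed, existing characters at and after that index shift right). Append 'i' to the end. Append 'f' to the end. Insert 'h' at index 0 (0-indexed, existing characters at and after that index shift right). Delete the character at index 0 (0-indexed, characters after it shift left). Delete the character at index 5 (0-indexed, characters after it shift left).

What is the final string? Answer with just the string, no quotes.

Applying each edit step by step:
Start: "gjhh"
Op 1 (insert 'j' at idx 2): "gjhh" -> "gjjhh"
Op 2 (append 'i'): "gjjhh" -> "gjjhhi"
Op 3 (append 'f'): "gjjhhi" -> "gjjhhif"
Op 4 (insert 'h' at idx 0): "gjjhhif" -> "hgjjhhif"
Op 5 (delete idx 0 = 'h'): "hgjjhhif" -> "gjjhhif"
Op 6 (delete idx 5 = 'i'): "gjjhhif" -> "gjjhhf"

Answer: gjjhhf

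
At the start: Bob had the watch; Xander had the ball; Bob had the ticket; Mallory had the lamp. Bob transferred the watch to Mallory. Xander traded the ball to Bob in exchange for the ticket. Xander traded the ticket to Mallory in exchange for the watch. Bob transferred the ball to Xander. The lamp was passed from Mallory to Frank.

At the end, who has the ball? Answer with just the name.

Answer: Xander

Derivation:
Tracking all object holders:
Start: watch:Bob, ball:Xander, ticket:Bob, lamp:Mallory
Event 1 (give watch: Bob -> Mallory). State: watch:Mallory, ball:Xander, ticket:Bob, lamp:Mallory
Event 2 (swap ball<->ticket: now ball:Bob, ticket:Xander). State: watch:Mallory, ball:Bob, ticket:Xander, lamp:Mallory
Event 3 (swap ticket<->watch: now ticket:Mallory, watch:Xander). State: watch:Xander, ball:Bob, ticket:Mallory, lamp:Mallory
Event 4 (give ball: Bob -> Xander). State: watch:Xander, ball:Xander, ticket:Mallory, lamp:Mallory
Event 5 (give lamp: Mallory -> Frank). State: watch:Xander, ball:Xander, ticket:Mallory, lamp:Frank

Final state: watch:Xander, ball:Xander, ticket:Mallory, lamp:Frank
The ball is held by Xander.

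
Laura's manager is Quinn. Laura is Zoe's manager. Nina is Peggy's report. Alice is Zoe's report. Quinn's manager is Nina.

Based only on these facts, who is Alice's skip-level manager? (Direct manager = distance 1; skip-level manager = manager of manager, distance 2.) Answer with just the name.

Reconstructing the manager chain from the given facts:
  Peggy -> Nina -> Quinn -> Laura -> Zoe -> Alice
(each arrow means 'manager of the next')
Positions in the chain (0 = top):
  position of Peggy: 0
  position of Nina: 1
  position of Quinn: 2
  position of Laura: 3
  position of Zoe: 4
  position of Alice: 5

Alice is at position 5; the skip-level manager is 2 steps up the chain, i.e. position 3: Laura.

Answer: Laura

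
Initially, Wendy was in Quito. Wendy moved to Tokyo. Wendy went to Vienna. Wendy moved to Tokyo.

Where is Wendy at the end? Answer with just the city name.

Answer: Tokyo

Derivation:
Tracking Wendy's location:
Start: Wendy is in Quito.
After move 1: Quito -> Tokyo. Wendy is in Tokyo.
After move 2: Tokyo -> Vienna. Wendy is in Vienna.
After move 3: Vienna -> Tokyo. Wendy is in Tokyo.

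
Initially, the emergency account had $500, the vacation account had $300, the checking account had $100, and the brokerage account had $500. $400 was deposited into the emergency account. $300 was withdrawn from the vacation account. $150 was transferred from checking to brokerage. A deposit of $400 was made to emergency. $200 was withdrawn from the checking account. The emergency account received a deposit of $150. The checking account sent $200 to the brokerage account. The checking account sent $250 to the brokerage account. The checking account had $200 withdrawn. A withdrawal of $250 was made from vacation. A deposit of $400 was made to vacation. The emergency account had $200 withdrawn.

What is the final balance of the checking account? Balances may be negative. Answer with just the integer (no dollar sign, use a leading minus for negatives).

Answer: -900

Derivation:
Tracking account balances step by step:
Start: emergency=500, vacation=300, checking=100, brokerage=500
Event 1 (deposit 400 to emergency): emergency: 500 + 400 = 900. Balances: emergency=900, vacation=300, checking=100, brokerage=500
Event 2 (withdraw 300 from vacation): vacation: 300 - 300 = 0. Balances: emergency=900, vacation=0, checking=100, brokerage=500
Event 3 (transfer 150 checking -> brokerage): checking: 100 - 150 = -50, brokerage: 500 + 150 = 650. Balances: emergency=900, vacation=0, checking=-50, brokerage=650
Event 4 (deposit 400 to emergency): emergency: 900 + 400 = 1300. Balances: emergency=1300, vacation=0, checking=-50, brokerage=650
Event 5 (withdraw 200 from checking): checking: -50 - 200 = -250. Balances: emergency=1300, vacation=0, checking=-250, brokerage=650
Event 6 (deposit 150 to emergency): emergency: 1300 + 150 = 1450. Balances: emergency=1450, vacation=0, checking=-250, brokerage=650
Event 7 (transfer 200 checking -> brokerage): checking: -250 - 200 = -450, brokerage: 650 + 200 = 850. Balances: emergency=1450, vacation=0, checking=-450, brokerage=850
Event 8 (transfer 250 checking -> brokerage): checking: -450 - 250 = -700, brokerage: 850 + 250 = 1100. Balances: emergency=1450, vacation=0, checking=-700, brokerage=1100
Event 9 (withdraw 200 from checking): checking: -700 - 200 = -900. Balances: emergency=1450, vacation=0, checking=-900, brokerage=1100
Event 10 (withdraw 250 from vacation): vacation: 0 - 250 = -250. Balances: emergency=1450, vacation=-250, checking=-900, brokerage=1100
Event 11 (deposit 400 to vacation): vacation: -250 + 400 = 150. Balances: emergency=1450, vacation=150, checking=-900, brokerage=1100
Event 12 (withdraw 200 from emergency): emergency: 1450 - 200 = 1250. Balances: emergency=1250, vacation=150, checking=-900, brokerage=1100

Final balance of checking: -900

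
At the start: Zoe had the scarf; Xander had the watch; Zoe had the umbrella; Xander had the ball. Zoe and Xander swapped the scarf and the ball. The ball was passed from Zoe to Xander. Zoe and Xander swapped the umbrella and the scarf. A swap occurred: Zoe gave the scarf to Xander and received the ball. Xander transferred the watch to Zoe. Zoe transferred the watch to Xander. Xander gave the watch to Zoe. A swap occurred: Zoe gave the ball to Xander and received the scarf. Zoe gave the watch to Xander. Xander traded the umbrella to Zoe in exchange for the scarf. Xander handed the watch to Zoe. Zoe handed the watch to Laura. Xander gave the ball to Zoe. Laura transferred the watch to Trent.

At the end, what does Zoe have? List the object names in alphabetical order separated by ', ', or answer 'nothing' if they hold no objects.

Answer: ball, umbrella

Derivation:
Tracking all object holders:
Start: scarf:Zoe, watch:Xander, umbrella:Zoe, ball:Xander
Event 1 (swap scarf<->ball: now scarf:Xander, ball:Zoe). State: scarf:Xander, watch:Xander, umbrella:Zoe, ball:Zoe
Event 2 (give ball: Zoe -> Xander). State: scarf:Xander, watch:Xander, umbrella:Zoe, ball:Xander
Event 3 (swap umbrella<->scarf: now umbrella:Xander, scarf:Zoe). State: scarf:Zoe, watch:Xander, umbrella:Xander, ball:Xander
Event 4 (swap scarf<->ball: now scarf:Xander, ball:Zoe). State: scarf:Xander, watch:Xander, umbrella:Xander, ball:Zoe
Event 5 (give watch: Xander -> Zoe). State: scarf:Xander, watch:Zoe, umbrella:Xander, ball:Zoe
Event 6 (give watch: Zoe -> Xander). State: scarf:Xander, watch:Xander, umbrella:Xander, ball:Zoe
Event 7 (give watch: Xander -> Zoe). State: scarf:Xander, watch:Zoe, umbrella:Xander, ball:Zoe
Event 8 (swap ball<->scarf: now ball:Xander, scarf:Zoe). State: scarf:Zoe, watch:Zoe, umbrella:Xander, ball:Xander
Event 9 (give watch: Zoe -> Xander). State: scarf:Zoe, watch:Xander, umbrella:Xander, ball:Xander
Event 10 (swap umbrella<->scarf: now umbrella:Zoe, scarf:Xander). State: scarf:Xander, watch:Xander, umbrella:Zoe, ball:Xander
Event 11 (give watch: Xander -> Zoe). State: scarf:Xander, watch:Zoe, umbrella:Zoe, ball:Xander
Event 12 (give watch: Zoe -> Laura). State: scarf:Xander, watch:Laura, umbrella:Zoe, ball:Xander
Event 13 (give ball: Xander -> Zoe). State: scarf:Xander, watch:Laura, umbrella:Zoe, ball:Zoe
Event 14 (give watch: Laura -> Trent). State: scarf:Xander, watch:Trent, umbrella:Zoe, ball:Zoe

Final state: scarf:Xander, watch:Trent, umbrella:Zoe, ball:Zoe
Zoe holds: ball, umbrella.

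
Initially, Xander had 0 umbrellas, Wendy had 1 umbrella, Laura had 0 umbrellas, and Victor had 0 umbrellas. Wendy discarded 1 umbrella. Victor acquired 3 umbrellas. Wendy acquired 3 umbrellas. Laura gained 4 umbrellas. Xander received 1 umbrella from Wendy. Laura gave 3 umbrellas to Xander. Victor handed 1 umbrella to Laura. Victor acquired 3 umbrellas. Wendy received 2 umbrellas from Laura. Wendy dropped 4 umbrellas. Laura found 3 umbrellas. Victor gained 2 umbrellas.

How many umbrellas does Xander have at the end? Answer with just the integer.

Answer: 4

Derivation:
Tracking counts step by step:
Start: Xander=0, Wendy=1, Laura=0, Victor=0
Event 1 (Wendy -1): Wendy: 1 -> 0. State: Xander=0, Wendy=0, Laura=0, Victor=0
Event 2 (Victor +3): Victor: 0 -> 3. State: Xander=0, Wendy=0, Laura=0, Victor=3
Event 3 (Wendy +3): Wendy: 0 -> 3. State: Xander=0, Wendy=3, Laura=0, Victor=3
Event 4 (Laura +4): Laura: 0 -> 4. State: Xander=0, Wendy=3, Laura=4, Victor=3
Event 5 (Wendy -> Xander, 1): Wendy: 3 -> 2, Xander: 0 -> 1. State: Xander=1, Wendy=2, Laura=4, Victor=3
Event 6 (Laura -> Xander, 3): Laura: 4 -> 1, Xander: 1 -> 4. State: Xander=4, Wendy=2, Laura=1, Victor=3
Event 7 (Victor -> Laura, 1): Victor: 3 -> 2, Laura: 1 -> 2. State: Xander=4, Wendy=2, Laura=2, Victor=2
Event 8 (Victor +3): Victor: 2 -> 5. State: Xander=4, Wendy=2, Laura=2, Victor=5
Event 9 (Laura -> Wendy, 2): Laura: 2 -> 0, Wendy: 2 -> 4. State: Xander=4, Wendy=4, Laura=0, Victor=5
Event 10 (Wendy -4): Wendy: 4 -> 0. State: Xander=4, Wendy=0, Laura=0, Victor=5
Event 11 (Laura +3): Laura: 0 -> 3. State: Xander=4, Wendy=0, Laura=3, Victor=5
Event 12 (Victor +2): Victor: 5 -> 7. State: Xander=4, Wendy=0, Laura=3, Victor=7

Xander's final count: 4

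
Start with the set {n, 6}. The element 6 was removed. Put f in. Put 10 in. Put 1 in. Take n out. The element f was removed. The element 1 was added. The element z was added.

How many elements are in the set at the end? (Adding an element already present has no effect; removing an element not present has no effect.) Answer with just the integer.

Tracking the set through each operation:
Start: {6, n}
Event 1 (remove 6): removed. Set: {n}
Event 2 (add f): added. Set: {f, n}
Event 3 (add 10): added. Set: {10, f, n}
Event 4 (add 1): added. Set: {1, 10, f, n}
Event 5 (remove n): removed. Set: {1, 10, f}
Event 6 (remove f): removed. Set: {1, 10}
Event 7 (add 1): already present, no change. Set: {1, 10}
Event 8 (add z): added. Set: {1, 10, z}

Final set: {1, 10, z} (size 3)

Answer: 3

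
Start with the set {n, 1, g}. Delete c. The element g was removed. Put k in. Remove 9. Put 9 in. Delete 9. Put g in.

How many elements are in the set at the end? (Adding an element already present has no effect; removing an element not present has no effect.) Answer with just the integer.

Tracking the set through each operation:
Start: {1, g, n}
Event 1 (remove c): not present, no change. Set: {1, g, n}
Event 2 (remove g): removed. Set: {1, n}
Event 3 (add k): added. Set: {1, k, n}
Event 4 (remove 9): not present, no change. Set: {1, k, n}
Event 5 (add 9): added. Set: {1, 9, k, n}
Event 6 (remove 9): removed. Set: {1, k, n}
Event 7 (add g): added. Set: {1, g, k, n}

Final set: {1, g, k, n} (size 4)

Answer: 4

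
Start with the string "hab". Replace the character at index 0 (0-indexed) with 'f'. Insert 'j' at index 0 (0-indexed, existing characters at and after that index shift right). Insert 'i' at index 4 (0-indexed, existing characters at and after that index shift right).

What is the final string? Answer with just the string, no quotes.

Applying each edit step by step:
Start: "hab"
Op 1 (replace idx 0: 'h' -> 'f'): "hab" -> "fab"
Op 2 (insert 'j' at idx 0): "fab" -> "jfab"
Op 3 (insert 'i' at idx 4): "jfab" -> "jfabi"

Answer: jfabi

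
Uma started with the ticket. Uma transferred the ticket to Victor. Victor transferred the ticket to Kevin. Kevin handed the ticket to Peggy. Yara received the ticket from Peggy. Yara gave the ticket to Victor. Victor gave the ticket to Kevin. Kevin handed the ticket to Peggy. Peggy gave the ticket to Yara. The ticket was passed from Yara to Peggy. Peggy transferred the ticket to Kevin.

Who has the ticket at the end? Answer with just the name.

Answer: Kevin

Derivation:
Tracking the ticket through each event:
Start: Uma has the ticket.
After event 1: Victor has the ticket.
After event 2: Kevin has the ticket.
After event 3: Peggy has the ticket.
After event 4: Yara has the ticket.
After event 5: Victor has the ticket.
After event 6: Kevin has the ticket.
After event 7: Peggy has the ticket.
After event 8: Yara has the ticket.
After event 9: Peggy has the ticket.
After event 10: Kevin has the ticket.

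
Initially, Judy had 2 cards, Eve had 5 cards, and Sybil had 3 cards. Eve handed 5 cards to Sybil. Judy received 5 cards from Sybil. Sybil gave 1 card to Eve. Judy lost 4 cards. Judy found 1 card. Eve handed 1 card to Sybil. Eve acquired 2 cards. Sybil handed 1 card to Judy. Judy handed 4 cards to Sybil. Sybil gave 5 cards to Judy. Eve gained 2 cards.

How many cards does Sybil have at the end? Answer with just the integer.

Answer: 1

Derivation:
Tracking counts step by step:
Start: Judy=2, Eve=5, Sybil=3
Event 1 (Eve -> Sybil, 5): Eve: 5 -> 0, Sybil: 3 -> 8. State: Judy=2, Eve=0, Sybil=8
Event 2 (Sybil -> Judy, 5): Sybil: 8 -> 3, Judy: 2 -> 7. State: Judy=7, Eve=0, Sybil=3
Event 3 (Sybil -> Eve, 1): Sybil: 3 -> 2, Eve: 0 -> 1. State: Judy=7, Eve=1, Sybil=2
Event 4 (Judy -4): Judy: 7 -> 3. State: Judy=3, Eve=1, Sybil=2
Event 5 (Judy +1): Judy: 3 -> 4. State: Judy=4, Eve=1, Sybil=2
Event 6 (Eve -> Sybil, 1): Eve: 1 -> 0, Sybil: 2 -> 3. State: Judy=4, Eve=0, Sybil=3
Event 7 (Eve +2): Eve: 0 -> 2. State: Judy=4, Eve=2, Sybil=3
Event 8 (Sybil -> Judy, 1): Sybil: 3 -> 2, Judy: 4 -> 5. State: Judy=5, Eve=2, Sybil=2
Event 9 (Judy -> Sybil, 4): Judy: 5 -> 1, Sybil: 2 -> 6. State: Judy=1, Eve=2, Sybil=6
Event 10 (Sybil -> Judy, 5): Sybil: 6 -> 1, Judy: 1 -> 6. State: Judy=6, Eve=2, Sybil=1
Event 11 (Eve +2): Eve: 2 -> 4. State: Judy=6, Eve=4, Sybil=1

Sybil's final count: 1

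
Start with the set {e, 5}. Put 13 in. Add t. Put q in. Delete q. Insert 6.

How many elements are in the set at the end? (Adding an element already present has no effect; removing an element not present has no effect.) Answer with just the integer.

Tracking the set through each operation:
Start: {5, e}
Event 1 (add 13): added. Set: {13, 5, e}
Event 2 (add t): added. Set: {13, 5, e, t}
Event 3 (add q): added. Set: {13, 5, e, q, t}
Event 4 (remove q): removed. Set: {13, 5, e, t}
Event 5 (add 6): added. Set: {13, 5, 6, e, t}

Final set: {13, 5, 6, e, t} (size 5)

Answer: 5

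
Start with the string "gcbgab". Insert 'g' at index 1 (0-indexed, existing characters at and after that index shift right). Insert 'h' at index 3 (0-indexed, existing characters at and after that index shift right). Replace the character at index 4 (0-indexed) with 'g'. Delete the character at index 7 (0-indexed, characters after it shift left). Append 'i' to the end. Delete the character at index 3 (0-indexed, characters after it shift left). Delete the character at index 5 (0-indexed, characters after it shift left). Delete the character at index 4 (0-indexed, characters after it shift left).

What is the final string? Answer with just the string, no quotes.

Answer: ggcgi

Derivation:
Applying each edit step by step:
Start: "gcbgab"
Op 1 (insert 'g' at idx 1): "gcbgab" -> "ggcbgab"
Op 2 (insert 'h' at idx 3): "ggcbgab" -> "ggchbgab"
Op 3 (replace idx 4: 'b' -> 'g'): "ggchbgab" -> "ggchggab"
Op 4 (delete idx 7 = 'b'): "ggchggab" -> "ggchgga"
Op 5 (append 'i'): "ggchgga" -> "ggchggai"
Op 6 (delete idx 3 = 'h'): "ggchggai" -> "ggcggai"
Op 7 (delete idx 5 = 'a'): "ggcggai" -> "ggcggi"
Op 8 (delete idx 4 = 'g'): "ggcggi" -> "ggcgi"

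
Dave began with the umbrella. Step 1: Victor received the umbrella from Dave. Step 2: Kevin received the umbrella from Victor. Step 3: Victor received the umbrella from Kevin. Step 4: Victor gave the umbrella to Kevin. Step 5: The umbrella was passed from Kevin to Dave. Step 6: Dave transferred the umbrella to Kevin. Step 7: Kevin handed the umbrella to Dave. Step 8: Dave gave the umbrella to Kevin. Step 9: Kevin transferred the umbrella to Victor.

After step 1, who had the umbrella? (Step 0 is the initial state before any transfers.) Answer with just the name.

Answer: Victor

Derivation:
Tracking the umbrella holder through step 1:
After step 0 (start): Dave
After step 1: Victor

At step 1, the holder is Victor.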